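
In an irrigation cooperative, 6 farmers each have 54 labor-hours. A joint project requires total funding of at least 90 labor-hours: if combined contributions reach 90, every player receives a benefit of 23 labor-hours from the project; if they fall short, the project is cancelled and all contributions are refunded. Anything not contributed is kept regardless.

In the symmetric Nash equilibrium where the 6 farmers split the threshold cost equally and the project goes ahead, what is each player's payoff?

Equal share of the threshold: 90/6 = 15.
At this profile no one gains by cutting their contribution: any cut drops the total below 90, the project is cancelled, contributions are refunded, and the deviator ends with 54, which is less than 54 − 15 + 23 = 62. Contributing more than 15 just wastes the excess. So contributing exactly 15 is a best response.
Each player's payoff: 54 − 15 + 23 = 62.

62 labor-hours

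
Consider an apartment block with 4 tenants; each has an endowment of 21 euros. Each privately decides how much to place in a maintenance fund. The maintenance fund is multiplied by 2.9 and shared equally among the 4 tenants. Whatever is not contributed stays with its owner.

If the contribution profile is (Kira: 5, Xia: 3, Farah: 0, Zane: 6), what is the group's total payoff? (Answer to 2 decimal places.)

Total contributed: 5 + 3 + 0 + 6 = 14; total kept: 4 × 21 − 14 = 70.
The maintenance fund pays out 2.9 × 14 = 40.60 in aggregate.
Group total = 70 + 40.60 = 110.60.

110.60 euros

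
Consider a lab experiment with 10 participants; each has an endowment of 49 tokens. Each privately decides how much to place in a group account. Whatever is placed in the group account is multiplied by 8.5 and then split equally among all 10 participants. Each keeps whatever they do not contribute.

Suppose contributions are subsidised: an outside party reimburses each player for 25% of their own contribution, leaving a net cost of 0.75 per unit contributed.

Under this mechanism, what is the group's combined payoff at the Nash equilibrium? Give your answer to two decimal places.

Under the mechanism each unit contributed yields (8.5/10) / 0.75 = 1.1333 back to its contributor per unit of net cost, which exceeds 1, making full contribution the dominant choice for everyone.
At the Nash equilibrium everyone contributes 49. Group total payoff = 10 × (49 × 0.25 + 8.5 × 49) = 4287.50.

4287.50 tokens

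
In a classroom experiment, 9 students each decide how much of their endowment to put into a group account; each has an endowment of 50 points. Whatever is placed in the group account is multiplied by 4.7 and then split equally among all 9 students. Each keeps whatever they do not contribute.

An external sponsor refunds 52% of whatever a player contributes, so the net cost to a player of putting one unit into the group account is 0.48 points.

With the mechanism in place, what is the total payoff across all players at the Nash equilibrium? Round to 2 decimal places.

2349.00 points

The effective private return per unit is now (4.7/9) / 0.48 = 1.0880 > 1, so every player's dominant strategy flips to full contribution.
At the Nash equilibrium everyone contributes 50. Group total payoff = 9 × (50 × 0.52 + 4.7 × 50) = 2349.00.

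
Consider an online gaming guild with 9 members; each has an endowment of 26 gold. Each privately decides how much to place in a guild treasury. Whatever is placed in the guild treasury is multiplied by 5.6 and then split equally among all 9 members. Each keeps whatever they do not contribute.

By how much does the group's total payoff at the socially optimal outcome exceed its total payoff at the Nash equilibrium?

Each contributed unit returns 5.6/9 = 0.6222 to its contributor — below 1 — so contributing 0 is dominant for every player. At the Nash equilibrium everyone keeps their 26, and the group total is 9 × 26 = 234.
Each contributed unit returns 5.600 to the group as a whole (0.6222 to each of 9 players), which exceeds 1, so the social optimum is full contribution: group total = 5.600 × 234 = 1310.40.
Efficiency loss = 1310.40 − 234 = 1076.40.

1076.40 gold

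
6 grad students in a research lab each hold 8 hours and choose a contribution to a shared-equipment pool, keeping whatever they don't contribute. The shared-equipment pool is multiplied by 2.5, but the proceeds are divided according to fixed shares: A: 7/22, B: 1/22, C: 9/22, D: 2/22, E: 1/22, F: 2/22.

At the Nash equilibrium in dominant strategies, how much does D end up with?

A player with share s gets back 2.5·s per unit contributed, so full contribution is dominant for anyone with s > 1/2.5 = 0.4000 and zero contribution is dominant for anyone below.
Only C (9/22) clears that bar, contributing 8; the remaining 5 contribute 0. Total contributed: 8.
D keeps 8 and receives 2.5 × 8 × 2/22 = 1.82 from the shared-equipment pool, for a payoff of 9.82.

9.82 hours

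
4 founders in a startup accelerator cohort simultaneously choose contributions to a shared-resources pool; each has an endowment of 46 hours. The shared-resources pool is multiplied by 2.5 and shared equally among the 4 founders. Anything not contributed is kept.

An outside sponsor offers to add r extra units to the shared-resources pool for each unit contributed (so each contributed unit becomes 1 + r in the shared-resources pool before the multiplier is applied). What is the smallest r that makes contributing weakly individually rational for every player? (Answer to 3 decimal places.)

0.600

With matching at rate r, one contributed unit becomes (1 + r) in the shared-resources pool and returns 2.5 × (1 + r) / 4 to the contributor.
Setting this equal to 1: 1 + r = 4/2.5 = 1.6000.
So the minimum matching rate is r = 1.6000 − 1 = 0.600.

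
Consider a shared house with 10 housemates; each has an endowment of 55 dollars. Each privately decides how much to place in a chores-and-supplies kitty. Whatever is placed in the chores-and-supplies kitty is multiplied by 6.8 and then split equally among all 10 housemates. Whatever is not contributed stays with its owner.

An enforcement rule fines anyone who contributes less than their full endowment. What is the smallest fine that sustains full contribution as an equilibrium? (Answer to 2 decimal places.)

Given the others contribute fully, the best deviation is to contribute 0 (any partial contribution still incurs the fine and gives up units whose private return 0.6800 is below 1).
Deviating from 55 to 0 saves 55 dollars but forfeits the deviator's share of the drop in the chores-and-supplies kitty: 6.8/10 × 55 = 37.40.
So the deviation gain is 55 − 37.40 = 17.60, and the fine must be at least 17.60 dollars to wipe it out.

17.60 dollars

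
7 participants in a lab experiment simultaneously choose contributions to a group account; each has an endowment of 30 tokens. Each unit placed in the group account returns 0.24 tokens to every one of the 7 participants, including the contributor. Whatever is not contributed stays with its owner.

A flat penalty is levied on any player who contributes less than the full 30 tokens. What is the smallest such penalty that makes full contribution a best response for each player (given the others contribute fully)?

22.80 tokens

Given the others contribute fully, the best deviation is to contribute 0 (any partial contribution still incurs the fine and gives up units whose private return 0.24 is below 1).
Deviating from 30 to 0 saves 30 tokens but forfeits the deviator's share of the drop in the group account: 0.24 × 30 = 7.20.
So the deviation gain is 30 − 7.20 = 22.80, and the fine must be at least 22.80 tokens to wipe it out.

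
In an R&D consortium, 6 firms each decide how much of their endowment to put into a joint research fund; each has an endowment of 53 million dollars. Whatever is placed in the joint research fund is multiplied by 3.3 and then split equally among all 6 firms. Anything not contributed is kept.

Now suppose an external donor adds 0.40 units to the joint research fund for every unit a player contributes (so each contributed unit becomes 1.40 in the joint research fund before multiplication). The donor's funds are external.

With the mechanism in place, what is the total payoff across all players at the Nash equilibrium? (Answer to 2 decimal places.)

With the mechanism, a contributed unit returns 3.3 × 1.40 / 6 = 0.7700 per unit of net cost — still below 1 — so contributing 0 remains dominant for every player.
At the Nash equilibrium no one contributes; group total payoff = 6 × 53 = 318.

318.00 million dollars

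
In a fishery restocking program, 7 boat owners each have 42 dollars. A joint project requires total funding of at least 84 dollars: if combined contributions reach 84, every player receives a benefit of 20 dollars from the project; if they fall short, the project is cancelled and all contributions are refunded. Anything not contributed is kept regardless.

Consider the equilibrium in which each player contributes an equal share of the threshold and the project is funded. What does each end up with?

50 dollars

Equal share of the threshold: 84/7 = 12.
At this profile no one gains by cutting their contribution: any cut drops the total below 84, the project is cancelled, contributions are refunded, and the deviator ends with 42, which is less than 42 − 12 + 20 = 50. Contributing more than 12 just wastes the excess. So contributing exactly 12 is a best response.
Each player's payoff: 42 − 12 + 20 = 50.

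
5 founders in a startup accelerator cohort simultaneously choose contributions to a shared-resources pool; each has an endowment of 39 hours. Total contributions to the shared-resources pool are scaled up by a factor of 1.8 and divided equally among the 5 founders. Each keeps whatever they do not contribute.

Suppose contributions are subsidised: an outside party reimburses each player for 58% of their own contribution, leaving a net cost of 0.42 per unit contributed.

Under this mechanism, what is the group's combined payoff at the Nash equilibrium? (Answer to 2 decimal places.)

Even with the mechanism, each unit contributed returns only (1.8/5) / 0.42 = 0.8571 per unit of net cost, so contributing nothing is still dominant.
Everyone keeps their endowment and the group total is 5 × 39 = 195.

195.00 hours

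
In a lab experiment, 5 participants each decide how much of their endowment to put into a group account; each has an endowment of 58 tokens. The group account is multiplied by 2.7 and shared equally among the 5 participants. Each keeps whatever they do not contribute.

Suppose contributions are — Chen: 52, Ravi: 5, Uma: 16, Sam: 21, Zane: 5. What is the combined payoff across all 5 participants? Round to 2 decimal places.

Total contributed: 52 + 5 + 16 + 21 + 5 = 99; total kept: 5 × 58 − 99 = 191.
The group account pays out 2.7 × 99 = 267.30 in aggregate.
Group total = 191 + 267.30 = 458.30.

458.30 tokens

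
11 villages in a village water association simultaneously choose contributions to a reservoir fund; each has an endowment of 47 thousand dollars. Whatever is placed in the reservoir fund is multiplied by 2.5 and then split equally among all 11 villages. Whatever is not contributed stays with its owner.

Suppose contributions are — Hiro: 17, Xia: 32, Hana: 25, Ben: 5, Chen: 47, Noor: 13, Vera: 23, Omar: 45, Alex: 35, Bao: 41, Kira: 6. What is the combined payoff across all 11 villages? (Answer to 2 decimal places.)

950.50 thousand dollars

Total contributed: 17 + 32 + 25 + 5 + 47 + 13 + 23 + 45 + 35 + 41 + 6 = 289; total kept: 11 × 47 − 289 = 228.
The reservoir fund pays out 2.5 × 289 = 722.50 in aggregate.
Group total = 228 + 722.50 = 950.50.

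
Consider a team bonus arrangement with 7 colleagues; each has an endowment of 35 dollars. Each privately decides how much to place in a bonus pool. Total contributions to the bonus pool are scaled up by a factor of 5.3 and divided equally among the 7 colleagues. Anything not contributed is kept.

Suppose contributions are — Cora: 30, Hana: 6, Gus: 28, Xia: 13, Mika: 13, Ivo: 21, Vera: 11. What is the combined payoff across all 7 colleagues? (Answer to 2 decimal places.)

Total contributed: 30 + 6 + 28 + 13 + 13 + 21 + 11 = 122; total kept: 7 × 35 − 122 = 123.
The bonus pool pays out 5.3 × 122 = 646.60 in aggregate.
Group total = 123 + 646.60 = 769.60.

769.60 dollars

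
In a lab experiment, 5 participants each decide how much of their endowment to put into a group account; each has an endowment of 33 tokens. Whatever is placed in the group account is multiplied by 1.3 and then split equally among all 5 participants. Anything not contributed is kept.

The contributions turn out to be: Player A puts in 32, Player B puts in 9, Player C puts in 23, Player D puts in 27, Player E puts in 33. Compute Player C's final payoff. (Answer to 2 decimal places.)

42.24 tokens

Total contributed: 32 + 9 + 23 + 27 + 33 = 124.
Each receives 1.3 × 124 / 5 = 32.24 from the group account.
Player C keeps 33 − 23 = 10, so Player C's payoff is 10 + 32.24 = 42.24.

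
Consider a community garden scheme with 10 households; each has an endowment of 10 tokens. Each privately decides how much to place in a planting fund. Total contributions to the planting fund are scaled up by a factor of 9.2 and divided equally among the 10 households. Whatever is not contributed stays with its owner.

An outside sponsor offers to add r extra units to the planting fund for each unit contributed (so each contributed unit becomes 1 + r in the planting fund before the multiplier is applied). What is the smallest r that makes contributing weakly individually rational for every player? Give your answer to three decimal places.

With matching at rate r, one contributed unit becomes (1 + r) in the planting fund and returns 9.2 × (1 + r) / 10 to the contributor.
Setting this equal to 1: 1 + r = 10/9.2 = 1.0870.
So the minimum matching rate is r = 1.0870 − 1 = 0.087.

0.087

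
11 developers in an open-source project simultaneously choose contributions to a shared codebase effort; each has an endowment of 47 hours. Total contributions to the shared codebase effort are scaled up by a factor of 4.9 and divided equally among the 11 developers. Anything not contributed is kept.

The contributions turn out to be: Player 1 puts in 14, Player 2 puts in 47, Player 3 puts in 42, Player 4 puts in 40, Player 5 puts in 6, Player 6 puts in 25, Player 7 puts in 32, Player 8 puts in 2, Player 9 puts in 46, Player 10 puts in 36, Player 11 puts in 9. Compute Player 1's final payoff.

Total contributed: 14 + 47 + 42 + 40 + 6 + 25 + 32 + 2 + 46 + 36 + 9 = 299.
Each receives 4.9 × 299 / 11 = 133.19 from the shared codebase effort.
Player 1 keeps 47 − 14 = 33, so Player 1's payoff is 33 + 133.19 = 166.19.

166.19 hours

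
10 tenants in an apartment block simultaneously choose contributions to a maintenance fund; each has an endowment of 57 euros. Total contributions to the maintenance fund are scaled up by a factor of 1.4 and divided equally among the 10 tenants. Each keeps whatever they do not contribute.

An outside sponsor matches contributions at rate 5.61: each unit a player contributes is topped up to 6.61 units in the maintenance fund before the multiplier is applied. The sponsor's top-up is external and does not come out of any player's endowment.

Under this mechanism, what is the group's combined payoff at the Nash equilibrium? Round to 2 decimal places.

Even with the mechanism, each unit contributed returns only 1.4 × 6.61 / 10 = 0.9254 per unit of net cost, so contributing nothing is still dominant.
Everyone keeps their endowment and the group total is 10 × 57 = 570.

570.00 euros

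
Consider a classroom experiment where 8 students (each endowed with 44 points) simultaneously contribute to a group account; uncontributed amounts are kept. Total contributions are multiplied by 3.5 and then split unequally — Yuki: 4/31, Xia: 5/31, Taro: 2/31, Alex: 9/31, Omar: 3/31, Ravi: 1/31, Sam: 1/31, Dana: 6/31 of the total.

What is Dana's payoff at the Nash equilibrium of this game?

Player j's private return per contributed unit is 3.5 × (j's share). Contributing is weakly dominant for j when that share is at least 1/3.5 = 0.2857, and contributing 0 is dominant otherwise.
The only share above 0.2857 is Alex's 9/31, contributing 44; the remaining 7 contribute 0. Total contributed: 44.
Dana keeps 44 and receives 3.5 × 44 × 6/31 = 29.81 from the group account, for a payoff of 73.81.

73.81 points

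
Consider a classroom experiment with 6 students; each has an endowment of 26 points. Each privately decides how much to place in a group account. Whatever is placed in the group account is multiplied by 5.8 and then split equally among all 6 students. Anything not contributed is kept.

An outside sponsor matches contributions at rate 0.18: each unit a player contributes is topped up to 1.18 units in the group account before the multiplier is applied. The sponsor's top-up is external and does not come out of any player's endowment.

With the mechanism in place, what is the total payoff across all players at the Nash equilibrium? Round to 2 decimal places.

1067.66 points

With the mechanism, a contributed unit returns 5.8 × 1.18 / 6 = 1.1407 per unit of net cost to the contributor — now above 1 — so contributing fully is weakly dominant for every player.
So the Nash equilibrium is full contribution by all 6; the group earns 5.8 × 1.18 × 156 = 1067.66.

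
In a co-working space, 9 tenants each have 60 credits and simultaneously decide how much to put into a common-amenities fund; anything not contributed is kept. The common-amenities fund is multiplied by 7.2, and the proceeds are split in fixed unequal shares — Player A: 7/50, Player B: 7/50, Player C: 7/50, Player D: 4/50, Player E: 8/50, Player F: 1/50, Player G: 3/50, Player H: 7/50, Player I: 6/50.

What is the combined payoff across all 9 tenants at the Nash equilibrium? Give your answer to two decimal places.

Player j's private return per contributed unit is 7.2 × (j's share). Contributing is weakly dominant for j when that share is at least 1/7.2 = 0.1389, and contributing 0 is dominant otherwise.
Player A, Player B, Player C, Player E and Player H clear that bar, contributing 60 each; the remaining 4 contribute 0. Total contributed: 300.
The common-amenities fund pays out 7.2 × 300 = 2160.00 in total (split across the unequal shares, but the aggregate is all that matters for the group sum).
The 4 free-riders keep 60 each, adding 240. Group total = 240 + 2160.00 = 2400.00.

2400.00 credits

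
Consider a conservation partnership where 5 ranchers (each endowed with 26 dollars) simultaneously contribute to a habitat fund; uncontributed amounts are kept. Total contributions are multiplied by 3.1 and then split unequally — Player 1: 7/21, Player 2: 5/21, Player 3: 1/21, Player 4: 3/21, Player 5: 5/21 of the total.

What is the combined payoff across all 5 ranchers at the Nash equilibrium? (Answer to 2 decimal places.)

184.60 dollars

Each unit j contributes comes back to j as 3.1 × (j's share), so j prefers to contribute only if that share exceeds 1/3.1 = 0.3226; otherwise keeping the unit dominates.
Player 1 alone (share 7/21) is above the threshold, contributing 26; the remaining 4 contribute 0. Total contributed: 26.
The habitat fund pays out 3.1 × 26 = 80.60 in total (split across the unequal shares, but the aggregate is all that matters for the group sum).
The 4 free-riders keep 26 each, adding 104. Group total = 104 + 80.60 = 184.60.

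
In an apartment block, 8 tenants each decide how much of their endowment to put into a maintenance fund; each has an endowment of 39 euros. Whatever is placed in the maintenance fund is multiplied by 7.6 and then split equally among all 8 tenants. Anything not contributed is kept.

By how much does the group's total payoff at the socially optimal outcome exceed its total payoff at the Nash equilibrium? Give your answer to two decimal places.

2059.20 euros

Each contributed unit returns 7.6/8 = 0.9500 to its contributor — below 1 — so contributing 0 is dominant for every player. At the Nash equilibrium everyone keeps their 39, and the group total is 8 × 39 = 312.
Each contributed unit returns 7.600 to the group as a whole (0.9500 to each of 8 players), which exceeds 1, so the social optimum is full contribution: group total = 7.600 × 312 = 2371.20.
Efficiency loss = 2371.20 − 312 = 2059.20.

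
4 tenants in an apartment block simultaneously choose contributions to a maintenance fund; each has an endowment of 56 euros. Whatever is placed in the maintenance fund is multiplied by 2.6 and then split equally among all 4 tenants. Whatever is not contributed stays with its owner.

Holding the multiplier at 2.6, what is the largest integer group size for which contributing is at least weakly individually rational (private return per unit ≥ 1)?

Private return per unit is 2.6/(group size), which is ≥ 1 whenever the group size is ≤ 2.6.
The largest such integer is 2.

2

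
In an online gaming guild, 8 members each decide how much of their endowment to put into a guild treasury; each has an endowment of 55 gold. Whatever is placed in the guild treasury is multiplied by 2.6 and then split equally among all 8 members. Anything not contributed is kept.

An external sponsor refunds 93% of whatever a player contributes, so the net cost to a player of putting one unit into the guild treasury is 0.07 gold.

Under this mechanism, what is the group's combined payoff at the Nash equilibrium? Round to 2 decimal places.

Under the mechanism each unit contributed yields (2.6/8) / 0.07 = 4.6429 back to its contributor per unit of net cost, which exceeds 1, making full contribution the dominant choice for everyone.
At the Nash equilibrium everyone contributes 55. Group total payoff = 8 × (55 × 0.93 + 2.6 × 55) = 1553.20.

1553.20 gold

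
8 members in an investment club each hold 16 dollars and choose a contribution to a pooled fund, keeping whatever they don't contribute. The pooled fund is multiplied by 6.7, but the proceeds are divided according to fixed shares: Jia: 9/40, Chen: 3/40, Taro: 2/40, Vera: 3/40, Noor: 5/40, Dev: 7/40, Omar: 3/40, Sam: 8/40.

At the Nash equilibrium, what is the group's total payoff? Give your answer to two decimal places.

Player j's private return per contributed unit is 6.7 × (j's share). Contributing is weakly dominant for j when that share is at least 1/6.7 = 0.1493, and contributing 0 is dominant otherwise.
Jia, Dev and Sam clear that bar, contributing 16 each; the remaining 5 contribute 0. Total contributed: 48.
The pooled fund pays out 6.7 × 48 = 321.60 in total (split across the unequal shares, but the aggregate is all that matters for the group sum).
The 5 free-riders keep 16 each, adding 80. Group total = 80 + 321.60 = 401.60.

401.60 dollars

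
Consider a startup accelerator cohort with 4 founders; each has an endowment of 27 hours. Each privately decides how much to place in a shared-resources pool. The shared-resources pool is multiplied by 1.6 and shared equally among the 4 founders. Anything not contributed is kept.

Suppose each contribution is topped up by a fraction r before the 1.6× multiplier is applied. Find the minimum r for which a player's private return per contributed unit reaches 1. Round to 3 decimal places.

With matching at rate r, one contributed unit becomes (1 + r) in the shared-resources pool and returns 1.6 × (1 + r) / 4 to the contributor.
Setting this equal to 1: 1 + r = 4/1.6 = 2.5000.
So the minimum matching rate is r = 2.5000 − 1 = 1.500.

1.500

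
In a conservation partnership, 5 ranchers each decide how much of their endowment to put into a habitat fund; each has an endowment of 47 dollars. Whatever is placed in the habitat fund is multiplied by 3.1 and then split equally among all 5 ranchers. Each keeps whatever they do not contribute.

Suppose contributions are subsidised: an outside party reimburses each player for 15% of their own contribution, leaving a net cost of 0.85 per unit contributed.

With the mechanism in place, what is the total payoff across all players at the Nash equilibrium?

235.00 dollars

The effective private return is (3.1/5) / 0.85 = 0.7294, which is still under 1, so the mechanism doesn't change anyone's dominant strategy: zero contribution.
At the Nash equilibrium no one contributes; group total payoff = 5 × 47 = 235.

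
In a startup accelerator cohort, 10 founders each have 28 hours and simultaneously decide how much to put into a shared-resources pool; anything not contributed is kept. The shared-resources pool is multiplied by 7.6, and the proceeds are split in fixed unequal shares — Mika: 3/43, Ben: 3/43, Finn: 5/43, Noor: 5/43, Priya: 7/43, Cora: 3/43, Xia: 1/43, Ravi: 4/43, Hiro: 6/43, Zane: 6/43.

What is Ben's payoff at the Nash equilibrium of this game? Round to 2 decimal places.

Player j's private return per contributed unit is 7.6 × (j's share). Contributing is weakly dominant for j when that share is at least 1/7.6 = 0.1316, and contributing 0 is dominant otherwise.
The shares above 0.1316 belong to Priya, Hiro and Zane, contributing 28 each; the remaining 7 contribute 0. Total contributed: 84.
Ben keeps 28 and receives 7.6 × 84 × 3/43 = 44.54 from the shared-resources pool, for a payoff of 72.54.

72.54 hours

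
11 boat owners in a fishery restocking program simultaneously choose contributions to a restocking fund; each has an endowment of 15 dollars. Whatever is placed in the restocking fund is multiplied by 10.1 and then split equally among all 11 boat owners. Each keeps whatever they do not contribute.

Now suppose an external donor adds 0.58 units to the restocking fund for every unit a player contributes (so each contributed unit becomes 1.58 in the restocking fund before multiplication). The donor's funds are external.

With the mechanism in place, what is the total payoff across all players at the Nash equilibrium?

Under the mechanism each unit contributed yields 10.1 × 1.58 / 11 = 1.4507 back to its contributor per unit of net cost, which exceeds 1, making full contribution the dominant choice for everyone.
So the Nash equilibrium is full contribution by all 11; the group earns 10.1 × 1.58 × 165 = 2633.07.

2633.07 dollars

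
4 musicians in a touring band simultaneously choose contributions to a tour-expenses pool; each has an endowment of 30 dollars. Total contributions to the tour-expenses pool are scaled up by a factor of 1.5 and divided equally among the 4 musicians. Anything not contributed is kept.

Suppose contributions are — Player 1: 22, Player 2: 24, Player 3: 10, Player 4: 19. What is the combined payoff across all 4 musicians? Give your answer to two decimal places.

Total contributed: 22 + 24 + 10 + 19 = 75; total kept: 4 × 30 − 75 = 45.
The tour-expenses pool pays out 1.5 × 75 = 112.50 in aggregate.
Group total = 45 + 112.50 = 157.50.

157.50 dollars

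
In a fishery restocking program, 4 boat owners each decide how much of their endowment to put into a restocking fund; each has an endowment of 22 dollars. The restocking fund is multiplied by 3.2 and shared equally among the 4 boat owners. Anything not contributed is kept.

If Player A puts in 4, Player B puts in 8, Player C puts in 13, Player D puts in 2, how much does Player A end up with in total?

39.60 dollars

Total contributed: 4 + 8 + 13 + 2 = 27.
Each receives 3.2 × 27 / 4 = 21.60 from the restocking fund.
Player A keeps 22 − 4 = 18, so Player A's payoff is 18 + 21.60 = 39.60.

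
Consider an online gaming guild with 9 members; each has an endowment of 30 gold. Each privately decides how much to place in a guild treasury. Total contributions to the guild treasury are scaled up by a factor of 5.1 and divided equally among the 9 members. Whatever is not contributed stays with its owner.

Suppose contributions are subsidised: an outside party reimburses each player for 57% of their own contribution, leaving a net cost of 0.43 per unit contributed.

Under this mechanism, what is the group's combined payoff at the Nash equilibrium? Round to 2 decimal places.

The effective private return per unit is now (5.1/9) / 0.43 = 1.3178 > 1, so every player's dominant strategy flips to full contribution.
At the Nash equilibrium everyone contributes 30. Group total payoff = 9 × (30 × 0.57 + 5.1 × 30) = 1530.90.

1530.90 gold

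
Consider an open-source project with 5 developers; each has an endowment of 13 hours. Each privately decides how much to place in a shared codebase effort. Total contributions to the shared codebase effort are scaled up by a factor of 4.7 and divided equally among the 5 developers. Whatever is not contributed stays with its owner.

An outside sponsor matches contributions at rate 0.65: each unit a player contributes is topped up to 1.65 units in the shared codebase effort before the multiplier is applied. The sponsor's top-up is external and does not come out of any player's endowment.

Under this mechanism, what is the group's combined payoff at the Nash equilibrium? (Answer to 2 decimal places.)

504.08 hours

With the mechanism, a contributed unit returns 4.7 × 1.65 / 5 = 1.5510 per unit of net cost to the contributor — now above 1 — so contributing fully is weakly dominant for every player.
At the Nash equilibrium everyone contributes 13. Group total payoff = 4.7 × 1.65 × 65 = 504.08.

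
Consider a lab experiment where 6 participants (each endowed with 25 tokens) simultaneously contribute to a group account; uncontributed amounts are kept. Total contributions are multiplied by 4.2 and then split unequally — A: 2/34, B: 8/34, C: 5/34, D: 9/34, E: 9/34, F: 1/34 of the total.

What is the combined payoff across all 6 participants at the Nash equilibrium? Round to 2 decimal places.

For player j, contributing a unit is worthwhile iff 4.2 × (j's share) ≥ 1, i.e. iff j's share is at least 0.2381.
D and E are above the threshold, contributing 25 each; the remaining 4 contribute 0. Total contributed: 50.
The group account pays out 4.2 × 50 = 210.00 in total (split across the unequal shares, but the aggregate is all that matters for the group sum).
The 4 free-riders keep 25 each, adding 100. Group total = 100 + 210.00 = 310.00.

310.00 tokens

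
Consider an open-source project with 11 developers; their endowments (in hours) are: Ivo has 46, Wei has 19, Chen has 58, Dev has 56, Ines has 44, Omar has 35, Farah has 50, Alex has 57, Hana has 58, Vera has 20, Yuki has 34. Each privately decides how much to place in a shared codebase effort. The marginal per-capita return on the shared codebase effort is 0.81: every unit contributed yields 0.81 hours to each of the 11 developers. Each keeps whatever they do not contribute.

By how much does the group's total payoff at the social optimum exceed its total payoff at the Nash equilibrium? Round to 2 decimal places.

3773.07 hours

The private return per contributed unit is 0.81 < 1 for everyone, so the Nash equilibrium is zero contribution and the group total is Σ E_j = 46 + 19 + 58 + 56 + 44 + 35 + 50 + 57 + 58 + 20 + 34 = 477.
Each contributed unit returns 8.910 to the group, so the social optimum is full contribution by everyone: group total = 8.910 × 477 = 4250.07.
Efficiency loss = (8.910 − 1) × 477 = 3773.07.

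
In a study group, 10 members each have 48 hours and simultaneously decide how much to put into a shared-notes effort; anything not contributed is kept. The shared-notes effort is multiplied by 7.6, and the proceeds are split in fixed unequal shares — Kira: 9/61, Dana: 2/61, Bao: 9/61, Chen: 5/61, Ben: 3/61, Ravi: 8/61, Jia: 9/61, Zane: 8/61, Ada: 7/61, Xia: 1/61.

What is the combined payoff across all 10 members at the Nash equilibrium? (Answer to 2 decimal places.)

1430.40 hours

Each unit j contributes comes back to j as 7.6 × (j's share), so j prefers to contribute only if that share exceeds 1/7.6 = 0.1316; otherwise keeping the unit dominates.
The shares above 0.1316 belong to Kira, Bao and Jia, contributing 48 each; the remaining 7 contribute 0. Total contributed: 144.
The shared-notes effort pays out 7.6 × 144 = 1094.40 in total (split across the unequal shares, but the aggregate is all that matters for the group sum).
The 7 free-riders keep 48 each, adding 336. Group total = 336 + 1094.40 = 1430.40.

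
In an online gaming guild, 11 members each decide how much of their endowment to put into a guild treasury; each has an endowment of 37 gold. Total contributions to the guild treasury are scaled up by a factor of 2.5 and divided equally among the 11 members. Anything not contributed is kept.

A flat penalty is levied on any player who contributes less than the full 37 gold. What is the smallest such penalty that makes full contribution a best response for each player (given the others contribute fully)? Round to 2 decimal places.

28.59 gold

Given the others contribute fully, the best deviation is to contribute 0 (any partial contribution still incurs the fine and gives up units whose private return 0.2273 is below 1).
Deviating from 37 to 0 saves 37 gold but forfeits the deviator's share of the drop in the guild treasury: 2.5/11 × 37 = 8.41.
So the deviation gain is 37 − 8.41 = 28.59, and the fine must be at least 28.59 gold to wipe it out.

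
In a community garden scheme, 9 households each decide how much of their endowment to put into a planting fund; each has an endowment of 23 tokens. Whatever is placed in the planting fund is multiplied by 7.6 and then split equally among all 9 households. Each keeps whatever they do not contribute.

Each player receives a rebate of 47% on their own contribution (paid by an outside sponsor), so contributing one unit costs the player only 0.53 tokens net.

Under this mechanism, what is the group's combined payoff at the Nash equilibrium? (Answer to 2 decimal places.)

The effective private return per unit is now (7.6/9) / 0.53 = 1.5933 > 1, so every player's dominant strategy flips to full contribution.
So the Nash equilibrium is full contribution by all 9; the group earns 9 × (23 × 0.47 + 7.6 × 23) = 1670.49.

1670.49 tokens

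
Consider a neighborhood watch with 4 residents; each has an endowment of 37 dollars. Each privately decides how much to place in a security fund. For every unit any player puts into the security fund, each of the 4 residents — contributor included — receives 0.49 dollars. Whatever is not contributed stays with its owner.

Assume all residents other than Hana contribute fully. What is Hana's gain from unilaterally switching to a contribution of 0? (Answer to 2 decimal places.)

Switching from a contribution of 37 to 0 lets Hana keep an extra 37 dollars, but lowers the security fund by 37, which costs Hana their own share of that drop: 0.49 × 37 = 18.13.
Net gain = 37 − 18.13 = 18.87. The private return per contributed unit (0.49) is below 1, so free-riding is indeed the best response regardless of what the others do.

18.87 dollars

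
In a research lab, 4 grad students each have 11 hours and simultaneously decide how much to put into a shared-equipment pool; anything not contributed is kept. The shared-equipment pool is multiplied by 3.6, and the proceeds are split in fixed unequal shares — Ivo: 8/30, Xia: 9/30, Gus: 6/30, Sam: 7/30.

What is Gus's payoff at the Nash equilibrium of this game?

A player with share s gets back 3.6·s per unit contributed, so full contribution is dominant for anyone with s > 1/3.6 = 0.2778 and zero contribution is dominant for anyone below.
The only share above 0.2778 is Xia's 9/30, contributing 11; the remaining 3 contribute 0. Total contributed: 11.
Gus keeps 11 and receives 3.6 × 11 × 6/30 = 7.92 from the shared-equipment pool, for a payoff of 18.92.

18.92 hours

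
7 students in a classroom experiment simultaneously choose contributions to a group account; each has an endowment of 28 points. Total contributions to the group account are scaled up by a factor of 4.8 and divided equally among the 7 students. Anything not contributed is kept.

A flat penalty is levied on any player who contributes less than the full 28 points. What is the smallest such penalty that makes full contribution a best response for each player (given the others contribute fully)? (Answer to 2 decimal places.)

Given the others contribute fully, the best deviation is to contribute 0 (any partial contribution still incurs the fine and gives up units whose private return 0.6857 is below 1).
Deviating from 28 to 0 saves 28 points but forfeits the deviator's share of the drop in the group account: 4.8/7 × 28 = 19.20.
So the deviation gain is 28 − 19.20 = 8.80, and the fine must be at least 8.80 points to wipe it out.

8.80 points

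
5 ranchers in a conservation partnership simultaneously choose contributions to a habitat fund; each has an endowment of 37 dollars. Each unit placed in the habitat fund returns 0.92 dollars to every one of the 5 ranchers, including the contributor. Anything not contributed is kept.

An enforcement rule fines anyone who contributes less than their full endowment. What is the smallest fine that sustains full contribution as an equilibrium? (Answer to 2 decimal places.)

Given the others contribute fully, the best deviation is to contribute 0 (any partial contribution still incurs the fine and gives up units whose private return 0.92 is below 1).
Deviating from 37 to 0 saves 37 dollars but forfeits the deviator's share of the drop in the habitat fund: 0.92 × 37 = 34.04.
So the deviation gain is 37 − 34.04 = 2.96, and the fine must be at least 2.96 dollars to wipe it out.

2.96 dollars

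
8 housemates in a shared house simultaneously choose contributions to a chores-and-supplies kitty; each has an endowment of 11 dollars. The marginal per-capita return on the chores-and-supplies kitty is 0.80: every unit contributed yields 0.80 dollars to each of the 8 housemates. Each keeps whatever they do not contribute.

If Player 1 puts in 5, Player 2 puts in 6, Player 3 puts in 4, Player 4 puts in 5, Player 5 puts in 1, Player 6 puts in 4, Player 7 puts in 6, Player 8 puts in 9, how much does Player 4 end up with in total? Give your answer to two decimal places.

38.00 dollars

Total contributed: 5 + 6 + 4 + 5 + 1 + 4 + 6 + 9 = 40.
Each receives 0.80 × 40 = 32.00 from the chores-and-supplies kitty.
Player 4 keeps 11 − 5 = 6, so Player 4's payoff is 6 + 32.00 = 38.00.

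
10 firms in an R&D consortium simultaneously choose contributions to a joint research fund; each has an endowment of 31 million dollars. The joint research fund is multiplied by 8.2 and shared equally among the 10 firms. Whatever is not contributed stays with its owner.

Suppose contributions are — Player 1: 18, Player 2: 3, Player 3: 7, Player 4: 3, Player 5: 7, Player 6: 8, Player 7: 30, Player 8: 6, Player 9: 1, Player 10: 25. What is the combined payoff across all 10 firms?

Total contributed: 18 + 3 + 7 + 3 + 7 + 8 + 30 + 6 + 1 + 25 = 108; total kept: 10 × 31 − 108 = 202.
The joint research fund pays out 8.2 × 108 = 885.60 in aggregate.
Group total = 202 + 885.60 = 1087.60.

1087.60 million dollars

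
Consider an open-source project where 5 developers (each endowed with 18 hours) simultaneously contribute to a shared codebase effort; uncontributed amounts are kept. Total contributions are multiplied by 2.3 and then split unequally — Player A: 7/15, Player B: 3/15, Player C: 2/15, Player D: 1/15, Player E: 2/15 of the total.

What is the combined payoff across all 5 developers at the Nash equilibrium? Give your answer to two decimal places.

A player with share s gets back 2.3·s per unit contributed, so full contribution is dominant for anyone with s > 1/2.3 = 0.4348 and zero contribution is dominant for anyone below.
Only Player A (7/15) clears that bar, contributing 18; the remaining 4 contribute 0. Total contributed: 18.
The shared codebase effort pays out 2.3 × 18 = 41.40 in total (split across the unequal shares, but the aggregate is all that matters for the group sum).
The 4 free-riders keep 18 each, adding 72. Group total = 72 + 41.40 = 113.40.

113.40 hours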